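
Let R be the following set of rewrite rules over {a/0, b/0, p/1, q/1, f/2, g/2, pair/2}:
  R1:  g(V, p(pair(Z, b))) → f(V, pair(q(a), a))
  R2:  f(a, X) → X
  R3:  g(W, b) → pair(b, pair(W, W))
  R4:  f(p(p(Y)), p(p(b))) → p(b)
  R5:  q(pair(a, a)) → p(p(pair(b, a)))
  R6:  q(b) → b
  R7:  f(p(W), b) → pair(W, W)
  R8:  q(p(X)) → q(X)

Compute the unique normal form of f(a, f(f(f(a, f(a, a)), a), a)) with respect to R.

1. f(a, f(f(f(a, f(a, a)), a), a))  →  f(f(f(a, f(a, a)), a), a)   [R2 at ε]
2. f(f(f(a, f(a, a)), a), a)  →  f(f(f(a, a), a), a)   [R2 at 1.1]
3. f(f(f(a, a), a), a)  →  f(f(a, a), a)   [R2 at 1.1]
4. f(f(a, a), a)  →  f(a, a)   [R2 at 1]
5. f(a, a)  →  a   [R2 at ε]

a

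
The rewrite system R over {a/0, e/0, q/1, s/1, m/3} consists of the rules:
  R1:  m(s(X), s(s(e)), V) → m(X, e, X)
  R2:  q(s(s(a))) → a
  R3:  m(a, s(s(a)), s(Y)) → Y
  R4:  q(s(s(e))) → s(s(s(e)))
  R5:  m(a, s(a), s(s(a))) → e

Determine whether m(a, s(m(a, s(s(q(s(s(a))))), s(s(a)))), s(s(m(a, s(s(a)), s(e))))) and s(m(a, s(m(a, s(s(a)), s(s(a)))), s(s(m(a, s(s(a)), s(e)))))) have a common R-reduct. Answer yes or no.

Reduce t₁ = m(a, s(m(a, s(s(q(s(s(a))))), s(s(a)))), s(s(m(a, s(s(a)), s(e))))):
1. m(a, s(m(a, s(s(q(s(s(a))))), s(s(a)))), s(s(m(a, s(s(a)), s(e)))))  →  m(a, s(m(a, s(s(a)), s(s(a)))), s(s(m(a, s(s(a)), s(e)))))   [R2 at 2.1.2.1.1]
2. m(a, s(m(a, s(s(a)), s(s(a)))), s(s(m(a, s(s(a)), s(e)))))  →  m(a, s(s(a)), s(s(m(a, s(s(a)), s(e)))))   [R3 at 2.1]
3. m(a, s(s(a)), s(s(m(a, s(s(a)), s(e)))))  →  s(m(a, s(s(a)), s(e)))   [R3 at ε]
4. s(m(a, s(s(a)), s(e)))  →  s(e)   [R3 at 1]

Reduce t₂ = s(m(a, s(m(a, s(s(a)), s(s(a)))), s(s(m(a, s(s(a)), s(e)))))):
1. s(m(a, s(m(a, s(s(a)), s(s(a)))), s(s(m(a, s(s(a)), s(e))))))  →  s(m(a, s(s(a)), s(s(m(a, s(s(a)), s(e))))))   [R3 at 1.2.1]
2. s(m(a, s(s(a)), s(s(m(a, s(s(a)), s(e))))))  →  s(s(m(a, s(s(a)), s(e))))   [R3 at 1]
3. s(s(m(a, s(s(a)), s(e))))  →  s(s(e))   [R3 at 1.1]

no — NF(t₁) = s(e), NF(t₂) = s(s(e))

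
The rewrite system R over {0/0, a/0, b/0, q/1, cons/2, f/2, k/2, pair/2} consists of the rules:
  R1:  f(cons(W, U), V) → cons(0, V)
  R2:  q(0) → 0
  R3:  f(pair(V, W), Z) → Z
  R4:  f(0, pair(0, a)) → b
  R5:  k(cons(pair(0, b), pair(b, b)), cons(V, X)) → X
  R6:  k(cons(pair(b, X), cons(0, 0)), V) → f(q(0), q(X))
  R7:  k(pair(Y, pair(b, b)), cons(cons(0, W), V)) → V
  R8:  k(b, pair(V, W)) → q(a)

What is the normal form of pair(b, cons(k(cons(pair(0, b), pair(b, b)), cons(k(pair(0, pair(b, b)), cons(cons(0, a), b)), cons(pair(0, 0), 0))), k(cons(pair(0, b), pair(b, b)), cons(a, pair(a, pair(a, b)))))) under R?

1. pair(b, cons(k(cons(pair(0, b), pair(b, b)), cons(k(pair(0, pair(b, b)), cons(cons(0, a), b)), cons(pair(0, 0), 0))), k(cons(pair(0, b), pair(b, b)), cons(a, pair(a, pair(a, b))))))  →  pair(b, cons(cons(pair(0, 0), 0), k(cons(pair(0, b), pair(b, b)), cons(a, pair(a, pair(a, b))))))   [R5 at 2.1]
2. pair(b, cons(cons(pair(0, 0), 0), k(cons(pair(0, b), pair(b, b)), cons(a, pair(a, pair(a, b))))))  →  pair(b, cons(cons(pair(0, 0), 0), pair(a, pair(a, b))))   [R5 at 2.2]

pair(b, cons(cons(pair(0, 0), 0), pair(a, pair(a, b))))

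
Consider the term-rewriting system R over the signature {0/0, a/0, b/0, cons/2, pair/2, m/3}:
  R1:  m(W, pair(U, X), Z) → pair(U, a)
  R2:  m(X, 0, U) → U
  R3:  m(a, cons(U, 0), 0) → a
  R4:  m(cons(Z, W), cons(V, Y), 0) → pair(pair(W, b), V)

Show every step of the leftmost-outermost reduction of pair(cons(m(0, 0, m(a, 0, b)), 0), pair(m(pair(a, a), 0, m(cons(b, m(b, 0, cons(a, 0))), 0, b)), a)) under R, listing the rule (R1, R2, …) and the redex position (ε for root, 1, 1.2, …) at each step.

1. pair(cons(m(0, 0, m(a, 0, b)), 0), pair(m(pair(a, a), 0, m(cons(b, m(b, 0, cons(a, 0))), 0, b)), a))  →  pair(cons(m(a, 0, b), 0), pair(m(pair(a, a), 0, m(cons(b, m(b, 0, cons(a, 0))), 0, b)), a))   [R2 at 1.1]
2. pair(cons(m(a, 0, b), 0), pair(m(pair(a, a), 0, m(cons(b, m(b, 0, cons(a, 0))), 0, b)), a))  →  pair(cons(b, 0), pair(m(pair(a, a), 0, m(cons(b, m(b, 0, cons(a, 0))), 0, b)), a))   [R2 at 1.1]
3. pair(cons(b, 0), pair(m(pair(a, a), 0, m(cons(b, m(b, 0, cons(a, 0))), 0, b)), a))  →  pair(cons(b, 0), pair(m(cons(b, m(b, 0, cons(a, 0))), 0, b), a))   [R2 at 2.1]
4. pair(cons(b, 0), pair(m(cons(b, m(b, 0, cons(a, 0))), 0, b), a))  →  pair(cons(b, 0), pair(b, a))   [R2 at 2.1]

pair(cons(b, 0), pair(b, a))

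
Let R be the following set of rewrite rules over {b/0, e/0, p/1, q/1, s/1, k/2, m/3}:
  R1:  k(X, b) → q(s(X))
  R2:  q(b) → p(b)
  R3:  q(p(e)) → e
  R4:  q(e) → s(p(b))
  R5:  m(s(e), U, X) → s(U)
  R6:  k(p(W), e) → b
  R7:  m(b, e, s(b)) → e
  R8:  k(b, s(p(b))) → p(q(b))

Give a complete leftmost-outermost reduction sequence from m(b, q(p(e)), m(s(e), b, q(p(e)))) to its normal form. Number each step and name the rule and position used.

1. m(b, q(p(e)), m(s(e), b, q(p(e))))  →  m(b, e, m(s(e), b, q(p(e))))   [R3 at 2]
2. m(b, e, m(s(e), b, q(p(e))))  →  m(b, e, s(b))   [R5 at 3]
3. m(b, e, s(b))  →  e   [R7 at ε]

e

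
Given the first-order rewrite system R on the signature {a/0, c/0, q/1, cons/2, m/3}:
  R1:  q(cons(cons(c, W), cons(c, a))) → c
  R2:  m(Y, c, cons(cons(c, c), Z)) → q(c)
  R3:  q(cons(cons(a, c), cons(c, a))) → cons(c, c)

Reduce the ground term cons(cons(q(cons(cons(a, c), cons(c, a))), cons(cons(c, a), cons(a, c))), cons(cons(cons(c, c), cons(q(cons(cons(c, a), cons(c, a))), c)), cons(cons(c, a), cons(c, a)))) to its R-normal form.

cons(cons(cons(c, c), cons(cons(c, a), cons(a, c))), cons(cons(cons(c, c), cons(c, c)), cons(cons(c, a), cons(c, a))))

1. cons(cons(q(cons(cons(a, c), cons(c, a))), cons(cons(c, a), cons(a, c))), cons(cons(cons(c, c), cons(q(cons(cons(c, a), cons(c, a))), c)), cons(cons(c, a), cons(c, a))))  →  cons(cons(cons(c, c), cons(cons(c, a), cons(a, c))), cons(cons(cons(c, c), cons(q(cons(cons(c, a), cons(c, a))), c)), cons(cons(c, a), cons(c, a))))   [R3 at 1.1]
2. cons(cons(cons(c, c), cons(cons(c, a), cons(a, c))), cons(cons(cons(c, c), cons(q(cons(cons(c, a), cons(c, a))), c)), cons(cons(c, a), cons(c, a))))  →  cons(cons(cons(c, c), cons(cons(c, a), cons(a, c))), cons(cons(cons(c, c), cons(c, c)), cons(cons(c, a), cons(c, a))))   [R1 at 2.1.2.1]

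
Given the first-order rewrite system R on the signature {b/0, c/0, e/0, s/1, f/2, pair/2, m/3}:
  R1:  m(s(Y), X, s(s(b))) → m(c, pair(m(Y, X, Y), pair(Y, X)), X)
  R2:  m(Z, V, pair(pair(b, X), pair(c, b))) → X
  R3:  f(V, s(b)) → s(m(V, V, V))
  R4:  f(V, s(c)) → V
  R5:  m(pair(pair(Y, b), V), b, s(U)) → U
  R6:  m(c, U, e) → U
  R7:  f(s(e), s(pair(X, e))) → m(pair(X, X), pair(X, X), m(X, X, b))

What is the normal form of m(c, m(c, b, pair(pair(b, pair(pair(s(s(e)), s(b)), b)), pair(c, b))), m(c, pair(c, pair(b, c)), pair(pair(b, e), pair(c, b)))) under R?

pair(pair(s(s(e)), s(b)), b)

1. m(c, m(c, b, pair(pair(b, pair(pair(s(s(e)), s(b)), b)), pair(c, b))), m(c, pair(c, pair(b, c)), pair(pair(b, e), pair(c, b))))  →  m(c, pair(pair(s(s(e)), s(b)), b), m(c, pair(c, pair(b, c)), pair(pair(b, e), pair(c, b))))   [R2 at 2]
2. m(c, pair(pair(s(s(e)), s(b)), b), m(c, pair(c, pair(b, c)), pair(pair(b, e), pair(c, b))))  →  m(c, pair(pair(s(s(e)), s(b)), b), e)   [R2 at 3]
3. m(c, pair(pair(s(s(e)), s(b)), b), e)  →  pair(pair(s(s(e)), s(b)), b)   [R6 at ε]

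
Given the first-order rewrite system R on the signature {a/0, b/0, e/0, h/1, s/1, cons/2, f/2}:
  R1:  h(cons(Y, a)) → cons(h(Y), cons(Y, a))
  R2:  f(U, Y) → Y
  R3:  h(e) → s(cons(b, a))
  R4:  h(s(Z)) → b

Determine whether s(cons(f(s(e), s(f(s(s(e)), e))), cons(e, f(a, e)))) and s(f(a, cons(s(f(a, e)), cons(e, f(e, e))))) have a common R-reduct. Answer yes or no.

yes — NF(t₁) = s(cons(s(e), cons(e, e))), NF(t₂) = s(cons(s(e), cons(e, e)))

Reduce t₁ = s(cons(f(s(e), s(f(s(s(e)), e))), cons(e, f(a, e)))):
1. s(cons(f(s(e), s(f(s(s(e)), e))), cons(e, f(a, e))))  →  s(cons(s(f(s(s(e)), e)), cons(e, f(a, e))))   [R2 at 1.1]
2. s(cons(s(f(s(s(e)), e)), cons(e, f(a, e))))  →  s(cons(s(e), cons(e, f(a, e))))   [R2 at 1.1.1]
3. s(cons(s(e), cons(e, f(a, e))))  →  s(cons(s(e), cons(e, e)))   [R2 at 1.2.2]

Reduce t₂ = s(f(a, cons(s(f(a, e)), cons(e, f(e, e))))):
1. s(f(a, cons(s(f(a, e)), cons(e, f(e, e)))))  →  s(cons(s(f(a, e)), cons(e, f(e, e))))   [R2 at 1]
2. s(cons(s(f(a, e)), cons(e, f(e, e))))  →  s(cons(s(e), cons(e, f(e, e))))   [R2 at 1.1.1]
3. s(cons(s(e), cons(e, f(e, e))))  →  s(cons(s(e), cons(e, e)))   [R2 at 1.2.2]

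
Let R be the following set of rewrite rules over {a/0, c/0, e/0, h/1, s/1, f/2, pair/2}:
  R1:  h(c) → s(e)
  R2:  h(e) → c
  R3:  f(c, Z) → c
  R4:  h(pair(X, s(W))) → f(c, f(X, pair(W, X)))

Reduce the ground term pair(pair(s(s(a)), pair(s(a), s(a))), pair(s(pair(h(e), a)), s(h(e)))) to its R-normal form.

1. pair(pair(s(s(a)), pair(s(a), s(a))), pair(s(pair(h(e), a)), s(h(e))))  →  pair(pair(s(s(a)), pair(s(a), s(a))), pair(s(pair(c, a)), s(h(e))))   [R2 at 2.1.1.1]
2. pair(pair(s(s(a)), pair(s(a), s(a))), pair(s(pair(c, a)), s(h(e))))  →  pair(pair(s(s(a)), pair(s(a), s(a))), pair(s(pair(c, a)), s(c)))   [R2 at 2.2.1]

pair(pair(s(s(a)), pair(s(a), s(a))), pair(s(pair(c, a)), s(c)))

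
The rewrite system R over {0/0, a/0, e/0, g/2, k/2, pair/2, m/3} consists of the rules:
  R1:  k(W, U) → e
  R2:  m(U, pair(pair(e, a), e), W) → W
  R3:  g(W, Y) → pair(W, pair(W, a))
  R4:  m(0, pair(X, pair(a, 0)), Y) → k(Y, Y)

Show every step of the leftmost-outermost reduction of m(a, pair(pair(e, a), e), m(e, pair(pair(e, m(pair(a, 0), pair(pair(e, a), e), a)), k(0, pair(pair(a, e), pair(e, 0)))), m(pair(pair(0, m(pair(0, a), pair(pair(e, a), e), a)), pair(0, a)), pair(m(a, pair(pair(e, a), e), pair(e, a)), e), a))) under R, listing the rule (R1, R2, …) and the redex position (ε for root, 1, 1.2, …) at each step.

1. m(a, pair(pair(e, a), e), m(e, pair(pair(e, m(pair(a, 0), pair(pair(e, a), e), a)), k(0, pair(pair(a, e), pair(e, 0)))), m(pair(pair(0, m(pair(0, a), pair(pair(e, a), e), a)), pair(0, a)), pair(m(a, pair(pair(e, a), e), pair(e, a)), e), a)))  →  m(e, pair(pair(e, m(pair(a, 0), pair(pair(e, a), e), a)), k(0, pair(pair(a, e), pair(e, 0)))), m(pair(pair(0, m(pair(0, a), pair(pair(e, a), e), a)), pair(0, a)), pair(m(a, pair(pair(e, a), e), pair(e, a)), e), a))   [R2 at ε]
2. m(e, pair(pair(e, m(pair(a, 0), pair(pair(e, a), e), a)), k(0, pair(pair(a, e), pair(e, 0)))), m(pair(pair(0, m(pair(0, a), pair(pair(e, a), e), a)), pair(0, a)), pair(m(a, pair(pair(e, a), e), pair(e, a)), e), a))  →  m(e, pair(pair(e, a), k(0, pair(pair(a, e), pair(e, 0)))), m(pair(pair(0, m(pair(0, a), pair(pair(e, a), e), a)), pair(0, a)), pair(m(a, pair(pair(e, a), e), pair(e, a)), e), a))   [R2 at 2.1.2]
3. m(e, pair(pair(e, a), k(0, pair(pair(a, e), pair(e, 0)))), m(pair(pair(0, m(pair(0, a), pair(pair(e, a), e), a)), pair(0, a)), pair(m(a, pair(pair(e, a), e), pair(e, a)), e), a))  →  m(e, pair(pair(e, a), e), m(pair(pair(0, m(pair(0, a), pair(pair(e, a), e), a)), pair(0, a)), pair(m(a, pair(pair(e, a), e), pair(e, a)), e), a))   [R1 at 2.2]
4. m(e, pair(pair(e, a), e), m(pair(pair(0, m(pair(0, a), pair(pair(e, a), e), a)), pair(0, a)), pair(m(a, pair(pair(e, a), e), pair(e, a)), e), a))  →  m(pair(pair(0, m(pair(0, a), pair(pair(e, a), e), a)), pair(0, a)), pair(m(a, pair(pair(e, a), e), pair(e, a)), e), a)   [R2 at ε]
5. m(pair(pair(0, m(pair(0, a), pair(pair(e, a), e), a)), pair(0, a)), pair(m(a, pair(pair(e, a), e), pair(e, a)), e), a)  →  m(pair(pair(0, a), pair(0, a)), pair(m(a, pair(pair(e, a), e), pair(e, a)), e), a)   [R2 at 1.1.2]
6. m(pair(pair(0, a), pair(0, a)), pair(m(a, pair(pair(e, a), e), pair(e, a)), e), a)  →  m(pair(pair(0, a), pair(0, a)), pair(pair(e, a), e), a)   [R2 at 2.1]
7. m(pair(pair(0, a), pair(0, a)), pair(pair(e, a), e), a)  →  a   [R2 at ε]

a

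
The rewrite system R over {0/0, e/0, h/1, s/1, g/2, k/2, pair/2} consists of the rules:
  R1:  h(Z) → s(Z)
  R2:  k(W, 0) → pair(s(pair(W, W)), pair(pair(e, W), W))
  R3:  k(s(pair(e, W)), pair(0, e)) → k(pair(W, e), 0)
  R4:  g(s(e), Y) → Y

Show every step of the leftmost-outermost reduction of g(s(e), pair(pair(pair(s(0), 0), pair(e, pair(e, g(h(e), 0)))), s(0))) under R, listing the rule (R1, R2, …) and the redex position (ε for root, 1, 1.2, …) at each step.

pair(pair(pair(s(0), 0), pair(e, pair(e, 0))), s(0))

1. g(s(e), pair(pair(pair(s(0), 0), pair(e, pair(e, g(h(e), 0)))), s(0)))  →  pair(pair(pair(s(0), 0), pair(e, pair(e, g(h(e), 0)))), s(0))   [R4 at ε]
2. pair(pair(pair(s(0), 0), pair(e, pair(e, g(h(e), 0)))), s(0))  →  pair(pair(pair(s(0), 0), pair(e, pair(e, g(s(e), 0)))), s(0))   [R1 at 1.2.2.2.1]
3. pair(pair(pair(s(0), 0), pair(e, pair(e, g(s(e), 0)))), s(0))  →  pair(pair(pair(s(0), 0), pair(e, pair(e, 0))), s(0))   [R4 at 1.2.2.2]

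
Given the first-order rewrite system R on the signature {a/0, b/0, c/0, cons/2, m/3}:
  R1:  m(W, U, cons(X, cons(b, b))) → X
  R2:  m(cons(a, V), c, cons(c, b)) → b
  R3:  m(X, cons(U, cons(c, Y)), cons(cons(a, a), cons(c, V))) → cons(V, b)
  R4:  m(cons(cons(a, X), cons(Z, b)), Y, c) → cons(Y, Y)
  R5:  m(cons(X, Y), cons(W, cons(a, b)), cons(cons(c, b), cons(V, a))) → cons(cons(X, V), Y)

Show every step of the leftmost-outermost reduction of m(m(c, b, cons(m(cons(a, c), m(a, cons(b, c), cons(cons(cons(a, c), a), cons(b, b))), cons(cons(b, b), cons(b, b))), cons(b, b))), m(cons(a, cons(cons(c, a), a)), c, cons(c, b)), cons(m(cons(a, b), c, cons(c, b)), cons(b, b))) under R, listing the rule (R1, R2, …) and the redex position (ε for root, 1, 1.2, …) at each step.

1. m(m(c, b, cons(m(cons(a, c), m(a, cons(b, c), cons(cons(cons(a, c), a), cons(b, b))), cons(cons(b, b), cons(b, b))), cons(b, b))), m(cons(a, cons(cons(c, a), a)), c, cons(c, b)), cons(m(cons(a, b), c, cons(c, b)), cons(b, b)))  →  m(cons(a, b), c, cons(c, b))   [R1 at ε]
2. m(cons(a, b), c, cons(c, b))  →  b   [R2 at ε]

b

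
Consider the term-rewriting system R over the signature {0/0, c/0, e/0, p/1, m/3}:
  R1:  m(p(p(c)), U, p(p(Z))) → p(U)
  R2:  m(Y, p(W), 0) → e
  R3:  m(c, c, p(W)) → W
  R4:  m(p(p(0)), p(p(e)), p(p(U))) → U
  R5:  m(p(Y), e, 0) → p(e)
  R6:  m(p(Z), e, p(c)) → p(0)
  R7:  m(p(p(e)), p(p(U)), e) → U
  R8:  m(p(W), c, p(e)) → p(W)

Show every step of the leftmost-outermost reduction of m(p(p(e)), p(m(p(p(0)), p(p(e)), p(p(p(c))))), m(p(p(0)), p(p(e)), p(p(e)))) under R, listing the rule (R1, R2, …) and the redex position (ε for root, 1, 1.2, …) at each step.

1. m(p(p(e)), p(m(p(p(0)), p(p(e)), p(p(p(c))))), m(p(p(0)), p(p(e)), p(p(e))))  →  m(p(p(e)), p(p(c)), m(p(p(0)), p(p(e)), p(p(e))))   [R4 at 2.1]
2. m(p(p(e)), p(p(c)), m(p(p(0)), p(p(e)), p(p(e))))  →  m(p(p(e)), p(p(c)), e)   [R4 at 3]
3. m(p(p(e)), p(p(c)), e)  →  c   [R7 at ε]

c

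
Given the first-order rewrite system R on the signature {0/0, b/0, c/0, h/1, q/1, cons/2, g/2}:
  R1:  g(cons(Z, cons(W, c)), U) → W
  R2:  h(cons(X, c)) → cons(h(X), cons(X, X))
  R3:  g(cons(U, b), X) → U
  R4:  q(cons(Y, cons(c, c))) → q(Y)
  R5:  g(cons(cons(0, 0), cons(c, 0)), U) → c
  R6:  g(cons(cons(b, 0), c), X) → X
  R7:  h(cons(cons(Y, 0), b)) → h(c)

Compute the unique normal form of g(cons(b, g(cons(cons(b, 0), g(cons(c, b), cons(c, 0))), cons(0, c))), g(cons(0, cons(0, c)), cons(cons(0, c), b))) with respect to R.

1. g(cons(b, g(cons(cons(b, 0), g(cons(c, b), cons(c, 0))), cons(0, c))), g(cons(0, cons(0, c)), cons(cons(0, c), b)))  →  g(cons(b, g(cons(cons(b, 0), c), cons(0, c))), g(cons(0, cons(0, c)), cons(cons(0, c), b)))   [R3 at 1.2.1.2]
2. g(cons(b, g(cons(cons(b, 0), c), cons(0, c))), g(cons(0, cons(0, c)), cons(cons(0, c), b)))  →  g(cons(b, cons(0, c)), g(cons(0, cons(0, c)), cons(cons(0, c), b)))   [R6 at 1.2]
3. g(cons(b, cons(0, c)), g(cons(0, cons(0, c)), cons(cons(0, c), b)))  →  0   [R1 at ε]

0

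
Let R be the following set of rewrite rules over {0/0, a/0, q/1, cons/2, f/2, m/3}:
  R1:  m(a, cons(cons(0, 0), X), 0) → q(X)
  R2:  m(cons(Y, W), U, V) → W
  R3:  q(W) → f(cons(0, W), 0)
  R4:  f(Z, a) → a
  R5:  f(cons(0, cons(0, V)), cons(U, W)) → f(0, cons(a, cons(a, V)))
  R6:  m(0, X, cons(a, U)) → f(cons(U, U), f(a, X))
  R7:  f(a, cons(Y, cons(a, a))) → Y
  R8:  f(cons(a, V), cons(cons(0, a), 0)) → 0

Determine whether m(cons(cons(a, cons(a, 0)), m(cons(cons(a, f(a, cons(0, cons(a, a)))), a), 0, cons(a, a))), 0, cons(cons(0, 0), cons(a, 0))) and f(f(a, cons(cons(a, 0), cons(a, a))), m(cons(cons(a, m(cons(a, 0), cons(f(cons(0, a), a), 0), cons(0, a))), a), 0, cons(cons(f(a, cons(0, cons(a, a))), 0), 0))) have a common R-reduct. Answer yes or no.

Reduce t₁ = m(cons(cons(a, cons(a, 0)), m(cons(cons(a, f(a, cons(0, cons(a, a)))), a), 0, cons(a, a))), 0, cons(cons(0, 0), cons(a, 0))):
1. m(cons(cons(a, cons(a, 0)), m(cons(cons(a, f(a, cons(0, cons(a, a)))), a), 0, cons(a, a))), 0, cons(cons(0, 0), cons(a, 0)))  →  m(cons(cons(a, f(a, cons(0, cons(a, a)))), a), 0, cons(a, a))   [R2 at ε]
2. m(cons(cons(a, f(a, cons(0, cons(a, a)))), a), 0, cons(a, a))  →  a   [R2 at ε]

Reduce t₂ = f(f(a, cons(cons(a, 0), cons(a, a))), m(cons(cons(a, m(cons(a, 0), cons(f(cons(0, a), a), 0), cons(0, a))), a), 0, cons(cons(f(a, cons(0, cons(a, a))), 0), 0))):
1. f(f(a, cons(cons(a, 0), cons(a, a))), m(cons(cons(a, m(cons(a, 0), cons(f(cons(0, a), a), 0), cons(0, a))), a), 0, cons(cons(f(a, cons(0, cons(a, a))), 0), 0)))  →  f(cons(a, 0), m(cons(cons(a, m(cons(a, 0), cons(f(cons(0, a), a), 0), cons(0, a))), a), 0, cons(cons(f(a, cons(0, cons(a, a))), 0), 0)))   [R7 at 1]
2. f(cons(a, 0), m(cons(cons(a, m(cons(a, 0), cons(f(cons(0, a), a), 0), cons(0, a))), a), 0, cons(cons(f(a, cons(0, cons(a, a))), 0), 0)))  →  f(cons(a, 0), a)   [R2 at 2]
3. f(cons(a, 0), a)  →  a   [R4 at ε]

yes — NF(t₁) = a, NF(t₂) = a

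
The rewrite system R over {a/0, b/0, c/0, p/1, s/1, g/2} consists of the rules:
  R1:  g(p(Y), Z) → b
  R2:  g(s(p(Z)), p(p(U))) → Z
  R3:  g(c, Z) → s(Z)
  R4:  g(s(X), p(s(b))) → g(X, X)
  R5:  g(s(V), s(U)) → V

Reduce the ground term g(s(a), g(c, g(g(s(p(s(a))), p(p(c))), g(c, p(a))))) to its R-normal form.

1. g(s(a), g(c, g(g(s(p(s(a))), p(p(c))), g(c, p(a)))))  →  g(s(a), s(g(g(s(p(s(a))), p(p(c))), g(c, p(a)))))   [R3 at 2]
2. g(s(a), s(g(g(s(p(s(a))), p(p(c))), g(c, p(a)))))  →  a   [R5 at ε]

a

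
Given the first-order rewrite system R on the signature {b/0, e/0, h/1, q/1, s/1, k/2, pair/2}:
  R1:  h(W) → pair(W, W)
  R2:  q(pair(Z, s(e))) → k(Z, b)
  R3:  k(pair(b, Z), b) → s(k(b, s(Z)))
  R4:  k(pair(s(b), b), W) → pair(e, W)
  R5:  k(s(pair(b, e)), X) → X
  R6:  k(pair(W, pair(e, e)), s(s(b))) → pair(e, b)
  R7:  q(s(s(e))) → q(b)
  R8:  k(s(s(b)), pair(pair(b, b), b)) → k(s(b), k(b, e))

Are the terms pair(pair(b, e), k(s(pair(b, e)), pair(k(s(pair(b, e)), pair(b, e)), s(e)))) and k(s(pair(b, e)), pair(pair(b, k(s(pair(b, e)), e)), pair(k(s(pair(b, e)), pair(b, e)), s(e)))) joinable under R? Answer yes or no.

yes — NF(t₁) = pair(pair(b, e), pair(pair(b, e), s(e))), NF(t₂) = pair(pair(b, e), pair(pair(b, e), s(e)))

Reduce t₁ = pair(pair(b, e), k(s(pair(b, e)), pair(k(s(pair(b, e)), pair(b, e)), s(e)))):
1. pair(pair(b, e), k(s(pair(b, e)), pair(k(s(pair(b, e)), pair(b, e)), s(e))))  →  pair(pair(b, e), pair(k(s(pair(b, e)), pair(b, e)), s(e)))   [R5 at 2]
2. pair(pair(b, e), pair(k(s(pair(b, e)), pair(b, e)), s(e)))  →  pair(pair(b, e), pair(pair(b, e), s(e)))   [R5 at 2.1]

Reduce t₂ = k(s(pair(b, e)), pair(pair(b, k(s(pair(b, e)), e)), pair(k(s(pair(b, e)), pair(b, e)), s(e)))):
1. k(s(pair(b, e)), pair(pair(b, k(s(pair(b, e)), e)), pair(k(s(pair(b, e)), pair(b, e)), s(e))))  →  pair(pair(b, k(s(pair(b, e)), e)), pair(k(s(pair(b, e)), pair(b, e)), s(e)))   [R5 at ε]
2. pair(pair(b, k(s(pair(b, e)), e)), pair(k(s(pair(b, e)), pair(b, e)), s(e)))  →  pair(pair(b, e), pair(k(s(pair(b, e)), pair(b, e)), s(e)))   [R5 at 1.2]
3. pair(pair(b, e), pair(k(s(pair(b, e)), pair(b, e)), s(e)))  →  pair(pair(b, e), pair(pair(b, e), s(e)))   [R5 at 2.1]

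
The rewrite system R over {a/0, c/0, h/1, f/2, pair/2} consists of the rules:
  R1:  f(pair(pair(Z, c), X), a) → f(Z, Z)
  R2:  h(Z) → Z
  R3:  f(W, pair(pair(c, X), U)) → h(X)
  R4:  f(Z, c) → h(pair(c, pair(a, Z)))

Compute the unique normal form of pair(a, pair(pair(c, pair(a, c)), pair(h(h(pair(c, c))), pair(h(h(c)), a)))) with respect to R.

pair(a, pair(pair(c, pair(a, c)), pair(pair(c, c), pair(c, a))))

1. pair(a, pair(pair(c, pair(a, c)), pair(h(h(pair(c, c))), pair(h(h(c)), a))))  →  pair(a, pair(pair(c, pair(a, c)), pair(h(pair(c, c)), pair(h(h(c)), a))))   [R2 at 2.2.1]
2. pair(a, pair(pair(c, pair(a, c)), pair(h(pair(c, c)), pair(h(h(c)), a))))  →  pair(a, pair(pair(c, pair(a, c)), pair(pair(c, c), pair(h(h(c)), a))))   [R2 at 2.2.1]
3. pair(a, pair(pair(c, pair(a, c)), pair(pair(c, c), pair(h(h(c)), a))))  →  pair(a, pair(pair(c, pair(a, c)), pair(pair(c, c), pair(h(c), a))))   [R2 at 2.2.2.1]
4. pair(a, pair(pair(c, pair(a, c)), pair(pair(c, c), pair(h(c), a))))  →  pair(a, pair(pair(c, pair(a, c)), pair(pair(c, c), pair(c, a))))   [R2 at 2.2.2.1]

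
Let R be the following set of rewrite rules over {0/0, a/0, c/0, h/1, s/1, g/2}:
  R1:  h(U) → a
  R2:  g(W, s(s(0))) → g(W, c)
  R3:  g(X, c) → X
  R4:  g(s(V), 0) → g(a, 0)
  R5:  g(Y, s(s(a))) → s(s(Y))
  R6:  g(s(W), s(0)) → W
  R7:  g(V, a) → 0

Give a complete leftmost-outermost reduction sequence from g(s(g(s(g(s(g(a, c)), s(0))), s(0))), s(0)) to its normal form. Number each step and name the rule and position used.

a

1. g(s(g(s(g(s(g(a, c)), s(0))), s(0))), s(0))  →  g(s(g(s(g(a, c)), s(0))), s(0))   [R6 at ε]
2. g(s(g(s(g(a, c)), s(0))), s(0))  →  g(s(g(a, c)), s(0))   [R6 at ε]
3. g(s(g(a, c)), s(0))  →  g(a, c)   [R6 at ε]
4. g(a, c)  →  a   [R3 at ε]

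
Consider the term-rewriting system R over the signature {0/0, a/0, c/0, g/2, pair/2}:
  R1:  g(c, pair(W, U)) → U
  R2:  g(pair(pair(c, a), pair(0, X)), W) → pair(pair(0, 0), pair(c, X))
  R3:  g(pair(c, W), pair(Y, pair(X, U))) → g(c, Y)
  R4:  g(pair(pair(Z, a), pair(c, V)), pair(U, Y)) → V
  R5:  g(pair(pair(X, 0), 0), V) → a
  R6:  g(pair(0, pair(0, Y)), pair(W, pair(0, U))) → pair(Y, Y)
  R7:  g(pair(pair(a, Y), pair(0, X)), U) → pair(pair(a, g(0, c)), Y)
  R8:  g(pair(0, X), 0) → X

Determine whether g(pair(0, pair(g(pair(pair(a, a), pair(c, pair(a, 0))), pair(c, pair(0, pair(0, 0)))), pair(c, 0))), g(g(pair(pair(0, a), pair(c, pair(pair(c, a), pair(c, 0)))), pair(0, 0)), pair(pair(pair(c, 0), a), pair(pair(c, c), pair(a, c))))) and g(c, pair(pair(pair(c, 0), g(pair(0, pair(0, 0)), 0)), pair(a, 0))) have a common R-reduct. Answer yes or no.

no — NF(t₁) = pair(pair(a, 0), pair(c, 0)), NF(t₂) = pair(a, 0)

Reduce t₁ = g(pair(0, pair(g(pair(pair(a, a), pair(c, pair(a, 0))), pair(c, pair(0, pair(0, 0)))), pair(c, 0))), g(g(pair(pair(0, a), pair(c, pair(pair(c, a), pair(c, 0)))), pair(0, 0)), pair(pair(pair(c, 0), a), pair(pair(c, c), pair(a, c))))):
1. g(pair(0, pair(g(pair(pair(a, a), pair(c, pair(a, 0))), pair(c, pair(0, pair(0, 0)))), pair(c, 0))), g(g(pair(pair(0, a), pair(c, pair(pair(c, a), pair(c, 0)))), pair(0, 0)), pair(pair(pair(c, 0), a), pair(pair(c, c), pair(a, c)))))  →  g(pair(0, pair(pair(a, 0), pair(c, 0))), g(g(pair(pair(0, a), pair(c, pair(pair(c, a), pair(c, 0)))), pair(0, 0)), pair(pair(pair(c, 0), a), pair(pair(c, c), pair(a, c)))))   [R4 at 1.2.1]
2. g(pair(0, pair(pair(a, 0), pair(c, 0))), g(g(pair(pair(0, a), pair(c, pair(pair(c, a), pair(c, 0)))), pair(0, 0)), pair(pair(pair(c, 0), a), pair(pair(c, c), pair(a, c)))))  →  g(pair(0, pair(pair(a, 0), pair(c, 0))), g(pair(pair(c, a), pair(c, 0)), pair(pair(pair(c, 0), a), pair(pair(c, c), pair(a, c)))))   [R4 at 2.1]
3. g(pair(0, pair(pair(a, 0), pair(c, 0))), g(pair(pair(c, a), pair(c, 0)), pair(pair(pair(c, 0), a), pair(pair(c, c), pair(a, c)))))  →  g(pair(0, pair(pair(a, 0), pair(c, 0))), 0)   [R4 at 2]
4. g(pair(0, pair(pair(a, 0), pair(c, 0))), 0)  →  pair(pair(a, 0), pair(c, 0))   [R8 at ε]

Reduce t₂ = g(c, pair(pair(pair(c, 0), g(pair(0, pair(0, 0)), 0)), pair(a, 0))):
1. g(c, pair(pair(pair(c, 0), g(pair(0, pair(0, 0)), 0)), pair(a, 0)))  →  pair(a, 0)   [R1 at ε]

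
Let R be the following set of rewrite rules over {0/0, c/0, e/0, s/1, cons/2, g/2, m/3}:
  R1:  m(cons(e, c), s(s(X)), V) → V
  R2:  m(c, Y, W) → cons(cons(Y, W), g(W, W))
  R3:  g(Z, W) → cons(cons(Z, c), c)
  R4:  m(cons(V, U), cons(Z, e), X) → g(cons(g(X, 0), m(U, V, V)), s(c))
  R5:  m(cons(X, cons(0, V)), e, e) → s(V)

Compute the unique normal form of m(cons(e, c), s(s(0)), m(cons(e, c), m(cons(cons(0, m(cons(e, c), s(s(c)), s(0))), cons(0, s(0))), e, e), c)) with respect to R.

1. m(cons(e, c), s(s(0)), m(cons(e, c), m(cons(cons(0, m(cons(e, c), s(s(c)), s(0))), cons(0, s(0))), e, e), c))  →  m(cons(e, c), m(cons(cons(0, m(cons(e, c), s(s(c)), s(0))), cons(0, s(0))), e, e), c)   [R1 at ε]
2. m(cons(e, c), m(cons(cons(0, m(cons(e, c), s(s(c)), s(0))), cons(0, s(0))), e, e), c)  →  m(cons(e, c), s(s(0)), c)   [R5 at 2]
3. m(cons(e, c), s(s(0)), c)  →  c   [R1 at ε]

c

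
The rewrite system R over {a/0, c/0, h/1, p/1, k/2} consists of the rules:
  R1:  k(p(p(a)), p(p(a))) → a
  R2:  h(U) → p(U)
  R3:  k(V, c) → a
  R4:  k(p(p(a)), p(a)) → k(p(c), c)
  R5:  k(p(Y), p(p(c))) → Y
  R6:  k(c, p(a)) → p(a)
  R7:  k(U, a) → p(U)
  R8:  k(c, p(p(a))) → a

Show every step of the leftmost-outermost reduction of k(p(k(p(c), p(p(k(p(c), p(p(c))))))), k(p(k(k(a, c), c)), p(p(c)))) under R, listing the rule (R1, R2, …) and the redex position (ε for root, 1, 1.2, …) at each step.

1. k(p(k(p(c), p(p(k(p(c), p(p(c))))))), k(p(k(k(a, c), c)), p(p(c))))  →  k(p(k(p(c), p(p(c)))), k(p(k(k(a, c), c)), p(p(c))))   [R5 at 1.1.2.1.1]
2. k(p(k(p(c), p(p(c)))), k(p(k(k(a, c), c)), p(p(c))))  →  k(p(c), k(p(k(k(a, c), c)), p(p(c))))   [R5 at 1.1]
3. k(p(c), k(p(k(k(a, c), c)), p(p(c))))  →  k(p(c), k(k(a, c), c))   [R5 at 2]
4. k(p(c), k(k(a, c), c))  →  k(p(c), a)   [R3 at 2]
5. k(p(c), a)  →  p(p(c))   [R7 at ε]

p(p(c))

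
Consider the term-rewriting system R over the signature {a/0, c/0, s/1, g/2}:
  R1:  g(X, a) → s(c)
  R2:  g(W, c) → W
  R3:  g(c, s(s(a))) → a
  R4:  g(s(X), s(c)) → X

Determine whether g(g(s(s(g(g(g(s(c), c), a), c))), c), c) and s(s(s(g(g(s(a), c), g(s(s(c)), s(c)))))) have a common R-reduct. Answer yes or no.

Reduce t₁ = g(g(s(s(g(g(g(s(c), c), a), c))), c), c):
1. g(g(s(s(g(g(g(s(c), c), a), c))), c), c)  →  g(s(s(g(g(g(s(c), c), a), c))), c)   [R2 at ε]
2. g(s(s(g(g(g(s(c), c), a), c))), c)  →  s(s(g(g(g(s(c), c), a), c)))   [R2 at ε]
3. s(s(g(g(g(s(c), c), a), c)))  →  s(s(g(g(s(c), c), a)))   [R2 at 1.1]
4. s(s(g(g(s(c), c), a)))  →  s(s(s(c)))   [R1 at 1.1]

Reduce t₂ = s(s(s(g(g(s(a), c), g(s(s(c)), s(c)))))):
1. s(s(s(g(g(s(a), c), g(s(s(c)), s(c))))))  →  s(s(s(g(s(a), g(s(s(c)), s(c))))))   [R2 at 1.1.1.1]
2. s(s(s(g(s(a), g(s(s(c)), s(c))))))  →  s(s(s(g(s(a), s(c)))))   [R4 at 1.1.1.2]
3. s(s(s(g(s(a), s(c)))))  →  s(s(s(a)))   [R4 at 1.1.1]

no — NF(t₁) = s(s(s(c))), NF(t₂) = s(s(s(a)))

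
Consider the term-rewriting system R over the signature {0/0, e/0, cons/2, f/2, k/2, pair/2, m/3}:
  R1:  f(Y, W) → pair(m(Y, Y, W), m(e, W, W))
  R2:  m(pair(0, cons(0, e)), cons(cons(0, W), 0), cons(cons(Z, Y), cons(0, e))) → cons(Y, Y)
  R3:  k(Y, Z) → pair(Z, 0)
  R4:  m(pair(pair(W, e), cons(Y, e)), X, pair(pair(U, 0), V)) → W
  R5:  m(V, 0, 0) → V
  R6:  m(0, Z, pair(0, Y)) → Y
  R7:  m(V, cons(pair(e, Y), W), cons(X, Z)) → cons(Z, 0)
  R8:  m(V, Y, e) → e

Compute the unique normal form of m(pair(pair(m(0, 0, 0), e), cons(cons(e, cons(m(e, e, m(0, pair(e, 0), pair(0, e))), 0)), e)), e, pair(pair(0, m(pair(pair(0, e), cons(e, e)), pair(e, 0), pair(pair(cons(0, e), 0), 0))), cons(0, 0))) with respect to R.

1. m(pair(pair(m(0, 0, 0), e), cons(cons(e, cons(m(e, e, m(0, pair(e, 0), pair(0, e))), 0)), e)), e, pair(pair(0, m(pair(pair(0, e), cons(e, e)), pair(e, 0), pair(pair(cons(0, e), 0), 0))), cons(0, 0)))  →  m(pair(pair(0, e), cons(cons(e, cons(m(e, e, m(0, pair(e, 0), pair(0, e))), 0)), e)), e, pair(pair(0, m(pair(pair(0, e), cons(e, e)), pair(e, 0), pair(pair(cons(0, e), 0), 0))), cons(0, 0)))   [R5 at 1.1.1]
2. m(pair(pair(0, e), cons(cons(e, cons(m(e, e, m(0, pair(e, 0), pair(0, e))), 0)), e)), e, pair(pair(0, m(pair(pair(0, e), cons(e, e)), pair(e, 0), pair(pair(cons(0, e), 0), 0))), cons(0, 0)))  →  m(pair(pair(0, e), cons(cons(e, cons(m(e, e, e), 0)), e)), e, pair(pair(0, m(pair(pair(0, e), cons(e, e)), pair(e, 0), pair(pair(cons(0, e), 0), 0))), cons(0, 0)))   [R6 at 1.2.1.2.1.3]
3. m(pair(pair(0, e), cons(cons(e, cons(m(e, e, e), 0)), e)), e, pair(pair(0, m(pair(pair(0, e), cons(e, e)), pair(e, 0), pair(pair(cons(0, e), 0), 0))), cons(0, 0)))  →  m(pair(pair(0, e), cons(cons(e, cons(e, 0)), e)), e, pair(pair(0, m(pair(pair(0, e), cons(e, e)), pair(e, 0), pair(pair(cons(0, e), 0), 0))), cons(0, 0)))   [R8 at 1.2.1.2.1]
4. m(pair(pair(0, e), cons(cons(e, cons(e, 0)), e)), e, pair(pair(0, m(pair(pair(0, e), cons(e, e)), pair(e, 0), pair(pair(cons(0, e), 0), 0))), cons(0, 0)))  →  m(pair(pair(0, e), cons(cons(e, cons(e, 0)), e)), e, pair(pair(0, 0), cons(0, 0)))   [R4 at 3.1.2]
5. m(pair(pair(0, e), cons(cons(e, cons(e, 0)), e)), e, pair(pair(0, 0), cons(0, 0)))  →  0   [R4 at ε]

0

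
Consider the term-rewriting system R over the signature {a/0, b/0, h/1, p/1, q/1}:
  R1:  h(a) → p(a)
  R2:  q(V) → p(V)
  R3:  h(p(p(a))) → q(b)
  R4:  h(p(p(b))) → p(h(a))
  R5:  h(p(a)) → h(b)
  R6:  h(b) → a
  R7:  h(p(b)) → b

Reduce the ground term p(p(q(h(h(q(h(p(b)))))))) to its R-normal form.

1. p(p(q(h(h(q(h(p(b))))))))  →  p(p(p(h(h(q(h(p(b))))))))   [R2 at 1.1]
2. p(p(p(h(h(q(h(p(b))))))))  →  p(p(p(h(h(p(h(p(b))))))))   [R2 at 1.1.1.1.1]
3. p(p(p(h(h(p(h(p(b))))))))  →  p(p(p(h(h(p(b))))))   [R7 at 1.1.1.1.1.1]
4. p(p(p(h(h(p(b))))))  →  p(p(p(h(b))))   [R7 at 1.1.1.1]
5. p(p(p(h(b))))  →  p(p(p(a)))   [R6 at 1.1.1]

p(p(p(a)))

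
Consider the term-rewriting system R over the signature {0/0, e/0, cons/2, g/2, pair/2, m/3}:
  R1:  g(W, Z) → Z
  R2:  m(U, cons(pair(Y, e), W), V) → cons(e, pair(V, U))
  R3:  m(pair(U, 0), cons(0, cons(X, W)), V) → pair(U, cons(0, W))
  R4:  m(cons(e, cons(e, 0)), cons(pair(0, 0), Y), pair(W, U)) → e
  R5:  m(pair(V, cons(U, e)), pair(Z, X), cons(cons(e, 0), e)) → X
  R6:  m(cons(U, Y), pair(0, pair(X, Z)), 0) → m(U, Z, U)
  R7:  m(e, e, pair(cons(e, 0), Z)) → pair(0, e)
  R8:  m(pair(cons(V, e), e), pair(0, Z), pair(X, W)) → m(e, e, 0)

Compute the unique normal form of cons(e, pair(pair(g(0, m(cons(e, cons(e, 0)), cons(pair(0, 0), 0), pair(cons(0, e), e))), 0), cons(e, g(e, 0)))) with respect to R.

cons(e, pair(pair(e, 0), cons(e, 0)))

1. cons(e, pair(pair(g(0, m(cons(e, cons(e, 0)), cons(pair(0, 0), 0), pair(cons(0, e), e))), 0), cons(e, g(e, 0))))  →  cons(e, pair(pair(m(cons(e, cons(e, 0)), cons(pair(0, 0), 0), pair(cons(0, e), e)), 0), cons(e, g(e, 0))))   [R1 at 2.1.1]
2. cons(e, pair(pair(m(cons(e, cons(e, 0)), cons(pair(0, 0), 0), pair(cons(0, e), e)), 0), cons(e, g(e, 0))))  →  cons(e, pair(pair(e, 0), cons(e, g(e, 0))))   [R4 at 2.1.1]
3. cons(e, pair(pair(e, 0), cons(e, g(e, 0))))  →  cons(e, pair(pair(e, 0), cons(e, 0)))   [R1 at 2.2.2]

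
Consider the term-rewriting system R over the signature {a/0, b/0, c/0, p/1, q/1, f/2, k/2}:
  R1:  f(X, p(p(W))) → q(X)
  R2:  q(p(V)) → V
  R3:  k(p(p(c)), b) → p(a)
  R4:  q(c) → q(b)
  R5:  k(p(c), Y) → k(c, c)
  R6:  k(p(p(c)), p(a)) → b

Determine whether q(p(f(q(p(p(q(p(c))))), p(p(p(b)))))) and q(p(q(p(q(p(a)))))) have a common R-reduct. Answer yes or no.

Reduce t₁ = q(p(f(q(p(p(q(p(c))))), p(p(p(b)))))):
1. q(p(f(q(p(p(q(p(c))))), p(p(p(b))))))  →  f(q(p(p(q(p(c))))), p(p(p(b))))   [R2 at ε]
2. f(q(p(p(q(p(c))))), p(p(p(b))))  →  q(q(p(p(q(p(c))))))   [R1 at ε]
3. q(q(p(p(q(p(c))))))  →  q(p(q(p(c))))   [R2 at 1]
4. q(p(q(p(c))))  →  q(p(c))   [R2 at ε]
5. q(p(c))  →  c   [R2 at ε]

Reduce t₂ = q(p(q(p(q(p(a)))))):
1. q(p(q(p(q(p(a))))))  →  q(p(q(p(a))))   [R2 at ε]
2. q(p(q(p(a))))  →  q(p(a))   [R2 at ε]
3. q(p(a))  →  a   [R2 at ε]

no — NF(t₁) = c, NF(t₂) = a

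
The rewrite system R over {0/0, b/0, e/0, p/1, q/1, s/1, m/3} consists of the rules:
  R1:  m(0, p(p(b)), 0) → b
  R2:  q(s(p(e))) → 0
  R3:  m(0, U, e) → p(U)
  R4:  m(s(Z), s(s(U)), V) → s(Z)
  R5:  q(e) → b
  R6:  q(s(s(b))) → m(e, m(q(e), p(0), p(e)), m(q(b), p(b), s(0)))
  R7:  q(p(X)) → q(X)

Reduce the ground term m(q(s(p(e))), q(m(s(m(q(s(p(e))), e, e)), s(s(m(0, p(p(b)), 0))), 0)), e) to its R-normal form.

1. m(q(s(p(e))), q(m(s(m(q(s(p(e))), e, e)), s(s(m(0, p(p(b)), 0))), 0)), e)  →  m(0, q(m(s(m(q(s(p(e))), e, e)), s(s(m(0, p(p(b)), 0))), 0)), e)   [R2 at 1]
2. m(0, q(m(s(m(q(s(p(e))), e, e)), s(s(m(0, p(p(b)), 0))), 0)), e)  →  p(q(m(s(m(q(s(p(e))), e, e)), s(s(m(0, p(p(b)), 0))), 0)))   [R3 at ε]
3. p(q(m(s(m(q(s(p(e))), e, e)), s(s(m(0, p(p(b)), 0))), 0)))  →  p(q(s(m(q(s(p(e))), e, e))))   [R4 at 1.1]
4. p(q(s(m(q(s(p(e))), e, e))))  →  p(q(s(m(0, e, e))))   [R2 at 1.1.1.1]
5. p(q(s(m(0, e, e))))  →  p(q(s(p(e))))   [R3 at 1.1.1]
6. p(q(s(p(e))))  →  p(0)   [R2 at 1]

p(0)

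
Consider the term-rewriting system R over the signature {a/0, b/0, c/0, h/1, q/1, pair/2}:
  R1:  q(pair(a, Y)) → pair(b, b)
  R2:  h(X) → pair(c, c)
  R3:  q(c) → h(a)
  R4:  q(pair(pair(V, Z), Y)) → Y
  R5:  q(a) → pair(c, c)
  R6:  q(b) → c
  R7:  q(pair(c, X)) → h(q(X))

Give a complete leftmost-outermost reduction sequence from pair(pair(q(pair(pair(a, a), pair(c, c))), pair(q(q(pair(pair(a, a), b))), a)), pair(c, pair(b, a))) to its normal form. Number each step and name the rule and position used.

pair(pair(pair(c, c), pair(c, a)), pair(c, pair(b, a)))

1. pair(pair(q(pair(pair(a, a), pair(c, c))), pair(q(q(pair(pair(a, a), b))), a)), pair(c, pair(b, a)))  →  pair(pair(pair(c, c), pair(q(q(pair(pair(a, a), b))), a)), pair(c, pair(b, a)))   [R4 at 1.1]
2. pair(pair(pair(c, c), pair(q(q(pair(pair(a, a), b))), a)), pair(c, pair(b, a)))  →  pair(pair(pair(c, c), pair(q(b), a)), pair(c, pair(b, a)))   [R4 at 1.2.1.1]
3. pair(pair(pair(c, c), pair(q(b), a)), pair(c, pair(b, a)))  →  pair(pair(pair(c, c), pair(c, a)), pair(c, pair(b, a)))   [R6 at 1.2.1]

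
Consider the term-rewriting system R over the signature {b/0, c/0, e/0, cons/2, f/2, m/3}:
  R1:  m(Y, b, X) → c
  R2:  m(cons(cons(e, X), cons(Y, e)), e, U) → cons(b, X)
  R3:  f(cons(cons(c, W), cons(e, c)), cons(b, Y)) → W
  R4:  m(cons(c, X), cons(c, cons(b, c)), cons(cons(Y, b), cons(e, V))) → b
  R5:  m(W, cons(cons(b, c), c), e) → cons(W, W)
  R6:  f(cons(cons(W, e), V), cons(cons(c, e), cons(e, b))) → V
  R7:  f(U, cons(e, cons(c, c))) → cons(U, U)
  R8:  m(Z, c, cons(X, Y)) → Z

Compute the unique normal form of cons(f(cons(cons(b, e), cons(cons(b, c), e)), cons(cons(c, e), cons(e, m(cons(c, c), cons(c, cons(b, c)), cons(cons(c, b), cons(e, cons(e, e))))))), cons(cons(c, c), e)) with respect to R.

1. cons(f(cons(cons(b, e), cons(cons(b, c), e)), cons(cons(c, e), cons(e, m(cons(c, c), cons(c, cons(b, c)), cons(cons(c, b), cons(e, cons(e, e))))))), cons(cons(c, c), e))  →  cons(f(cons(cons(b, e), cons(cons(b, c), e)), cons(cons(c, e), cons(e, b))), cons(cons(c, c), e))   [R4 at 1.2.2.2]
2. cons(f(cons(cons(b, e), cons(cons(b, c), e)), cons(cons(c, e), cons(e, b))), cons(cons(c, c), e))  →  cons(cons(cons(b, c), e), cons(cons(c, c), e))   [R6 at 1]

cons(cons(cons(b, c), e), cons(cons(c, c), e))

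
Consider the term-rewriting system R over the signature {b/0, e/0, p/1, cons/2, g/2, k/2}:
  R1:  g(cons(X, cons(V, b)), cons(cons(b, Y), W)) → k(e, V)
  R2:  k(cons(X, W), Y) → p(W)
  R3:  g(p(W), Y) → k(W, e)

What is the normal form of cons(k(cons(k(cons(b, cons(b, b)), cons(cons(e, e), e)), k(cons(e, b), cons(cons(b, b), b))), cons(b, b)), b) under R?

1. cons(k(cons(k(cons(b, cons(b, b)), cons(cons(e, e), e)), k(cons(e, b), cons(cons(b, b), b))), cons(b, b)), b)  →  cons(p(k(cons(e, b), cons(cons(b, b), b))), b)   [R2 at 1]
2. cons(p(k(cons(e, b), cons(cons(b, b), b))), b)  →  cons(p(p(b)), b)   [R2 at 1.1]

cons(p(p(b)), b)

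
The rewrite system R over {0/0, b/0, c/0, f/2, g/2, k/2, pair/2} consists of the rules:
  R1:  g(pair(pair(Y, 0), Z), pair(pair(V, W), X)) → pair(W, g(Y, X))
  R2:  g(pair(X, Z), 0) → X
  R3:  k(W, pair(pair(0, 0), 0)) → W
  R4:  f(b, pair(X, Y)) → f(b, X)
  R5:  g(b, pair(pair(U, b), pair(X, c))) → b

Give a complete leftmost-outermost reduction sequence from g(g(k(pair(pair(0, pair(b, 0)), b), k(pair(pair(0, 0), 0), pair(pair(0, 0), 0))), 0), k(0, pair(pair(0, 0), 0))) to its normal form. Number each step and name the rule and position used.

1. g(g(k(pair(pair(0, pair(b, 0)), b), k(pair(pair(0, 0), 0), pair(pair(0, 0), 0))), 0), k(0, pair(pair(0, 0), 0)))  →  g(g(k(pair(pair(0, pair(b, 0)), b), pair(pair(0, 0), 0)), 0), k(0, pair(pair(0, 0), 0)))   [R3 at 1.1.2]
2. g(g(k(pair(pair(0, pair(b, 0)), b), pair(pair(0, 0), 0)), 0), k(0, pair(pair(0, 0), 0)))  →  g(g(pair(pair(0, pair(b, 0)), b), 0), k(0, pair(pair(0, 0), 0)))   [R3 at 1.1]
3. g(g(pair(pair(0, pair(b, 0)), b), 0), k(0, pair(pair(0, 0), 0)))  →  g(pair(0, pair(b, 0)), k(0, pair(pair(0, 0), 0)))   [R2 at 1]
4. g(pair(0, pair(b, 0)), k(0, pair(pair(0, 0), 0)))  →  g(pair(0, pair(b, 0)), 0)   [R3 at 2]
5. g(pair(0, pair(b, 0)), 0)  →  0   [R2 at ε]

0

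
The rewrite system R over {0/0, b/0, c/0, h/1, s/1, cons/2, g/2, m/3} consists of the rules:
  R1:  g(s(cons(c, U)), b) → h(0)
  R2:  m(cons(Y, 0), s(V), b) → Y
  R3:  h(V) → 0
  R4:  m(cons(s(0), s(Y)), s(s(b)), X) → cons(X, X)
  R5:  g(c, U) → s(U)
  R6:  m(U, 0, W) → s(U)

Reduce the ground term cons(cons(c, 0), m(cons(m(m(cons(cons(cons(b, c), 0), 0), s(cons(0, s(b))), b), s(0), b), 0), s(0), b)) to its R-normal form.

cons(cons(c, 0), cons(b, c))

1. cons(cons(c, 0), m(cons(m(m(cons(cons(cons(b, c), 0), 0), s(cons(0, s(b))), b), s(0), b), 0), s(0), b))  →  cons(cons(c, 0), m(m(cons(cons(cons(b, c), 0), 0), s(cons(0, s(b))), b), s(0), b))   [R2 at 2]
2. cons(cons(c, 0), m(m(cons(cons(cons(b, c), 0), 0), s(cons(0, s(b))), b), s(0), b))  →  cons(cons(c, 0), m(cons(cons(b, c), 0), s(0), b))   [R2 at 2.1]
3. cons(cons(c, 0), m(cons(cons(b, c), 0), s(0), b))  →  cons(cons(c, 0), cons(b, c))   [R2 at 2]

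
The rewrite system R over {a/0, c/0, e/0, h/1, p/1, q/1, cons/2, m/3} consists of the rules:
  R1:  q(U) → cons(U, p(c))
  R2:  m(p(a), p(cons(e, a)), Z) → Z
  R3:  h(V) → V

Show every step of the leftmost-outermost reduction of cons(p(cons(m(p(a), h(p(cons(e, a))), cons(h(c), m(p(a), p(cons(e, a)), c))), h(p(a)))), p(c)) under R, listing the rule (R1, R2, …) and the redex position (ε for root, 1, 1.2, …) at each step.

cons(p(cons(cons(c, c), p(a))), p(c))

1. cons(p(cons(m(p(a), h(p(cons(e, a))), cons(h(c), m(p(a), p(cons(e, a)), c))), h(p(a)))), p(c))  →  cons(p(cons(m(p(a), p(cons(e, a)), cons(h(c), m(p(a), p(cons(e, a)), c))), h(p(a)))), p(c))   [R3 at 1.1.1.2]
2. cons(p(cons(m(p(a), p(cons(e, a)), cons(h(c), m(p(a), p(cons(e, a)), c))), h(p(a)))), p(c))  →  cons(p(cons(cons(h(c), m(p(a), p(cons(e, a)), c)), h(p(a)))), p(c))   [R2 at 1.1.1]
3. cons(p(cons(cons(h(c), m(p(a), p(cons(e, a)), c)), h(p(a)))), p(c))  →  cons(p(cons(cons(c, m(p(a), p(cons(e, a)), c)), h(p(a)))), p(c))   [R3 at 1.1.1.1]
4. cons(p(cons(cons(c, m(p(a), p(cons(e, a)), c)), h(p(a)))), p(c))  →  cons(p(cons(cons(c, c), h(p(a)))), p(c))   [R2 at 1.1.1.2]
5. cons(p(cons(cons(c, c), h(p(a)))), p(c))  →  cons(p(cons(cons(c, c), p(a))), p(c))   [R3 at 1.1.2]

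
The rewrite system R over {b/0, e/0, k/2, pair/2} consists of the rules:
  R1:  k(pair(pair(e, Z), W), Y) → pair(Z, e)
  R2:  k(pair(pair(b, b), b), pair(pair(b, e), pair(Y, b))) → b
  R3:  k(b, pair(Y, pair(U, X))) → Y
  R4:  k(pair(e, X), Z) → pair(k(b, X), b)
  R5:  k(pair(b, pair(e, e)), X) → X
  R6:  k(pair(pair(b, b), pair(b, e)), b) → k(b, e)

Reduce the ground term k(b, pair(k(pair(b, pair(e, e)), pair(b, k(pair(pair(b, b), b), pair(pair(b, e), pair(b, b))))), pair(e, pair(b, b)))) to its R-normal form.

pair(b, b)

1. k(b, pair(k(pair(b, pair(e, e)), pair(b, k(pair(pair(b, b), b), pair(pair(b, e), pair(b, b))))), pair(e, pair(b, b))))  →  k(pair(b, pair(e, e)), pair(b, k(pair(pair(b, b), b), pair(pair(b, e), pair(b, b)))))   [R3 at ε]
2. k(pair(b, pair(e, e)), pair(b, k(pair(pair(b, b), b), pair(pair(b, e), pair(b, b)))))  →  pair(b, k(pair(pair(b, b), b), pair(pair(b, e), pair(b, b))))   [R5 at ε]
3. pair(b, k(pair(pair(b, b), b), pair(pair(b, e), pair(b, b))))  →  pair(b, b)   [R2 at 2]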